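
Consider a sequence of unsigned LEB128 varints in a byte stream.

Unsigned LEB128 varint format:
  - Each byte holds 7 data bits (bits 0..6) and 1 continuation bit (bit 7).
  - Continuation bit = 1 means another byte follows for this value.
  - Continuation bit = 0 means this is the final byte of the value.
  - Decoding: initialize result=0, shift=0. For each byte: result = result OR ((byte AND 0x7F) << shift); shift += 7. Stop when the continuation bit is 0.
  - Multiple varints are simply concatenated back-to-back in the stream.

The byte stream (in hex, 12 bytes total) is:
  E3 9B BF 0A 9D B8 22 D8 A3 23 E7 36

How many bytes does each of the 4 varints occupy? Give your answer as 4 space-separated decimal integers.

  byte[0]=0xE3 cont=1 payload=0x63=99: acc |= 99<<0 -> acc=99 shift=7
  byte[1]=0x9B cont=1 payload=0x1B=27: acc |= 27<<7 -> acc=3555 shift=14
  byte[2]=0xBF cont=1 payload=0x3F=63: acc |= 63<<14 -> acc=1035747 shift=21
  byte[3]=0x0A cont=0 payload=0x0A=10: acc |= 10<<21 -> acc=22007267 shift=28 [end]
Varint 1: bytes[0:4] = E3 9B BF 0A -> value 22007267 (4 byte(s))
  byte[4]=0x9D cont=1 payload=0x1D=29: acc |= 29<<0 -> acc=29 shift=7
  byte[5]=0xB8 cont=1 payload=0x38=56: acc |= 56<<7 -> acc=7197 shift=14
  byte[6]=0x22 cont=0 payload=0x22=34: acc |= 34<<14 -> acc=564253 shift=21 [end]
Varint 2: bytes[4:7] = 9D B8 22 -> value 564253 (3 byte(s))
  byte[7]=0xD8 cont=1 payload=0x58=88: acc |= 88<<0 -> acc=88 shift=7
  byte[8]=0xA3 cont=1 payload=0x23=35: acc |= 35<<7 -> acc=4568 shift=14
  byte[9]=0x23 cont=0 payload=0x23=35: acc |= 35<<14 -> acc=578008 shift=21 [end]
Varint 3: bytes[7:10] = D8 A3 23 -> value 578008 (3 byte(s))
  byte[10]=0xE7 cont=1 payload=0x67=103: acc |= 103<<0 -> acc=103 shift=7
  byte[11]=0x36 cont=0 payload=0x36=54: acc |= 54<<7 -> acc=7015 shift=14 [end]
Varint 4: bytes[10:12] = E7 36 -> value 7015 (2 byte(s))

Answer: 4 3 3 2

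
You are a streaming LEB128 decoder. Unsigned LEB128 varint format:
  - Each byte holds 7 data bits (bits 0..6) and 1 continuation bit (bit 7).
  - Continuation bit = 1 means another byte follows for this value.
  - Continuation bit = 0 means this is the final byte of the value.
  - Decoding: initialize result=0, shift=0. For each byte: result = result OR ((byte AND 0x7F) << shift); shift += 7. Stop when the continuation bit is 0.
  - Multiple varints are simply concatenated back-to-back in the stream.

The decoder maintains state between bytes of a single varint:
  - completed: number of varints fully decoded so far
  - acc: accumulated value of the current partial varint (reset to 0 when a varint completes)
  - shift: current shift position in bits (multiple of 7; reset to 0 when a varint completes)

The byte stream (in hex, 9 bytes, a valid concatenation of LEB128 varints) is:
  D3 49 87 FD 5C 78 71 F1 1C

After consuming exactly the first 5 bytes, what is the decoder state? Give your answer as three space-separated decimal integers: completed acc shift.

Answer: 2 0 0

Derivation:
byte[0]=0xD3 cont=1 payload=0x53: acc |= 83<<0 -> completed=0 acc=83 shift=7
byte[1]=0x49 cont=0 payload=0x49: varint #1 complete (value=9427); reset -> completed=1 acc=0 shift=0
byte[2]=0x87 cont=1 payload=0x07: acc |= 7<<0 -> completed=1 acc=7 shift=7
byte[3]=0xFD cont=1 payload=0x7D: acc |= 125<<7 -> completed=1 acc=16007 shift=14
byte[4]=0x5C cont=0 payload=0x5C: varint #2 complete (value=1523335); reset -> completed=2 acc=0 shift=0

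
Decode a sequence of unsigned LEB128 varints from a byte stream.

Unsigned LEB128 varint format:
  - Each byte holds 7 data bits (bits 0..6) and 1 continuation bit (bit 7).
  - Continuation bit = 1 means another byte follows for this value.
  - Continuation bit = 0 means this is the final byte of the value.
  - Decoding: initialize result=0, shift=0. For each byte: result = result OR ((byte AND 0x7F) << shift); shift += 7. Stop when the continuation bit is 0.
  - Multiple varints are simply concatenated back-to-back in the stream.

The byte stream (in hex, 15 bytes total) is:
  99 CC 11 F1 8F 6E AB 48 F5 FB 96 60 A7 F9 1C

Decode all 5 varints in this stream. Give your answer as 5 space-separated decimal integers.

  byte[0]=0x99 cont=1 payload=0x19=25: acc |= 25<<0 -> acc=25 shift=7
  byte[1]=0xCC cont=1 payload=0x4C=76: acc |= 76<<7 -> acc=9753 shift=14
  byte[2]=0x11 cont=0 payload=0x11=17: acc |= 17<<14 -> acc=288281 shift=21 [end]
Varint 1: bytes[0:3] = 99 CC 11 -> value 288281 (3 byte(s))
  byte[3]=0xF1 cont=1 payload=0x71=113: acc |= 113<<0 -> acc=113 shift=7
  byte[4]=0x8F cont=1 payload=0x0F=15: acc |= 15<<7 -> acc=2033 shift=14
  byte[5]=0x6E cont=0 payload=0x6E=110: acc |= 110<<14 -> acc=1804273 shift=21 [end]
Varint 2: bytes[3:6] = F1 8F 6E -> value 1804273 (3 byte(s))
  byte[6]=0xAB cont=1 payload=0x2B=43: acc |= 43<<0 -> acc=43 shift=7
  byte[7]=0x48 cont=0 payload=0x48=72: acc |= 72<<7 -> acc=9259 shift=14 [end]
Varint 3: bytes[6:8] = AB 48 -> value 9259 (2 byte(s))
  byte[8]=0xF5 cont=1 payload=0x75=117: acc |= 117<<0 -> acc=117 shift=7
  byte[9]=0xFB cont=1 payload=0x7B=123: acc |= 123<<7 -> acc=15861 shift=14
  byte[10]=0x96 cont=1 payload=0x16=22: acc |= 22<<14 -> acc=376309 shift=21
  byte[11]=0x60 cont=0 payload=0x60=96: acc |= 96<<21 -> acc=201702901 shift=28 [end]
Varint 4: bytes[8:12] = F5 FB 96 60 -> value 201702901 (4 byte(s))
  byte[12]=0xA7 cont=1 payload=0x27=39: acc |= 39<<0 -> acc=39 shift=7
  byte[13]=0xF9 cont=1 payload=0x79=121: acc |= 121<<7 -> acc=15527 shift=14
  byte[14]=0x1C cont=0 payload=0x1C=28: acc |= 28<<14 -> acc=474279 shift=21 [end]
Varint 5: bytes[12:15] = A7 F9 1C -> value 474279 (3 byte(s))

Answer: 288281 1804273 9259 201702901 474279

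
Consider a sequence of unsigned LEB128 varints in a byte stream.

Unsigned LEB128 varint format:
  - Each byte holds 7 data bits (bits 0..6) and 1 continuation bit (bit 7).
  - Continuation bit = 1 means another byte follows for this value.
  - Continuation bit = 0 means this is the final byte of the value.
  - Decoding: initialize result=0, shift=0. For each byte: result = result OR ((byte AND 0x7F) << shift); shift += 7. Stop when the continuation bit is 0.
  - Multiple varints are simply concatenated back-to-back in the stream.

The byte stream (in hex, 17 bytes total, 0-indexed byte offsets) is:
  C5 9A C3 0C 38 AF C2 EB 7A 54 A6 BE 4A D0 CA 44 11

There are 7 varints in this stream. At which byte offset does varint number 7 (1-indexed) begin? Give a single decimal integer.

Answer: 16

Derivation:
  byte[0]=0xC5 cont=1 payload=0x45=69: acc |= 69<<0 -> acc=69 shift=7
  byte[1]=0x9A cont=1 payload=0x1A=26: acc |= 26<<7 -> acc=3397 shift=14
  byte[2]=0xC3 cont=1 payload=0x43=67: acc |= 67<<14 -> acc=1101125 shift=21
  byte[3]=0x0C cont=0 payload=0x0C=12: acc |= 12<<21 -> acc=26266949 shift=28 [end]
Varint 1: bytes[0:4] = C5 9A C3 0C -> value 26266949 (4 byte(s))
  byte[4]=0x38 cont=0 payload=0x38=56: acc |= 56<<0 -> acc=56 shift=7 [end]
Varint 2: bytes[4:5] = 38 -> value 56 (1 byte(s))
  byte[5]=0xAF cont=1 payload=0x2F=47: acc |= 47<<0 -> acc=47 shift=7
  byte[6]=0xC2 cont=1 payload=0x42=66: acc |= 66<<7 -> acc=8495 shift=14
  byte[7]=0xEB cont=1 payload=0x6B=107: acc |= 107<<14 -> acc=1761583 shift=21
  byte[8]=0x7A cont=0 payload=0x7A=122: acc |= 122<<21 -> acc=257614127 shift=28 [end]
Varint 3: bytes[5:9] = AF C2 EB 7A -> value 257614127 (4 byte(s))
  byte[9]=0x54 cont=0 payload=0x54=84: acc |= 84<<0 -> acc=84 shift=7 [end]
Varint 4: bytes[9:10] = 54 -> value 84 (1 byte(s))
  byte[10]=0xA6 cont=1 payload=0x26=38: acc |= 38<<0 -> acc=38 shift=7
  byte[11]=0xBE cont=1 payload=0x3E=62: acc |= 62<<7 -> acc=7974 shift=14
  byte[12]=0x4A cont=0 payload=0x4A=74: acc |= 74<<14 -> acc=1220390 shift=21 [end]
Varint 5: bytes[10:13] = A6 BE 4A -> value 1220390 (3 byte(s))
  byte[13]=0xD0 cont=1 payload=0x50=80: acc |= 80<<0 -> acc=80 shift=7
  byte[14]=0xCA cont=1 payload=0x4A=74: acc |= 74<<7 -> acc=9552 shift=14
  byte[15]=0x44 cont=0 payload=0x44=68: acc |= 68<<14 -> acc=1123664 shift=21 [end]
Varint 6: bytes[13:16] = D0 CA 44 -> value 1123664 (3 byte(s))
  byte[16]=0x11 cont=0 payload=0x11=17: acc |= 17<<0 -> acc=17 shift=7 [end]
Varint 7: bytes[16:17] = 11 -> value 17 (1 byte(s))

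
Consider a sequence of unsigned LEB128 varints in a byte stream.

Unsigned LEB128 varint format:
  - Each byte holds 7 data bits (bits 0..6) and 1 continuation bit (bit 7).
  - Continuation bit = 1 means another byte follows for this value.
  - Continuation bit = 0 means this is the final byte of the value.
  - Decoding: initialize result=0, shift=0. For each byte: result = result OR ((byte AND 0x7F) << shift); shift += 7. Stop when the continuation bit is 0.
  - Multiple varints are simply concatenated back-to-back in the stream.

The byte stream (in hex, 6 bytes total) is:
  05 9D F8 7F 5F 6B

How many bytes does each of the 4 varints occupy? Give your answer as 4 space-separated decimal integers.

Answer: 1 3 1 1

Derivation:
  byte[0]=0x05 cont=0 payload=0x05=5: acc |= 5<<0 -> acc=5 shift=7 [end]
Varint 1: bytes[0:1] = 05 -> value 5 (1 byte(s))
  byte[1]=0x9D cont=1 payload=0x1D=29: acc |= 29<<0 -> acc=29 shift=7
  byte[2]=0xF8 cont=1 payload=0x78=120: acc |= 120<<7 -> acc=15389 shift=14
  byte[3]=0x7F cont=0 payload=0x7F=127: acc |= 127<<14 -> acc=2096157 shift=21 [end]
Varint 2: bytes[1:4] = 9D F8 7F -> value 2096157 (3 byte(s))
  byte[4]=0x5F cont=0 payload=0x5F=95: acc |= 95<<0 -> acc=95 shift=7 [end]
Varint 3: bytes[4:5] = 5F -> value 95 (1 byte(s))
  byte[5]=0x6B cont=0 payload=0x6B=107: acc |= 107<<0 -> acc=107 shift=7 [end]
Varint 4: bytes[5:6] = 6B -> value 107 (1 byte(s))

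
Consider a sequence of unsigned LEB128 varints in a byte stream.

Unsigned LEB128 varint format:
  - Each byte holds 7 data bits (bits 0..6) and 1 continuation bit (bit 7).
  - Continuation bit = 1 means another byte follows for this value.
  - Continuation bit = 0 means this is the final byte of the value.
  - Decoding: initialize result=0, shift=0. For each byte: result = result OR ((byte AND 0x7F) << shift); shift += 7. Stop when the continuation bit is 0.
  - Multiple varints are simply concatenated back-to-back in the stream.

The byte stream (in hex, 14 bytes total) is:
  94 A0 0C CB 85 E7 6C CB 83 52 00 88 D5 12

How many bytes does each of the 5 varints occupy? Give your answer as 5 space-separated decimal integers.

  byte[0]=0x94 cont=1 payload=0x14=20: acc |= 20<<0 -> acc=20 shift=7
  byte[1]=0xA0 cont=1 payload=0x20=32: acc |= 32<<7 -> acc=4116 shift=14
  byte[2]=0x0C cont=0 payload=0x0C=12: acc |= 12<<14 -> acc=200724 shift=21 [end]
Varint 1: bytes[0:3] = 94 A0 0C -> value 200724 (3 byte(s))
  byte[3]=0xCB cont=1 payload=0x4B=75: acc |= 75<<0 -> acc=75 shift=7
  byte[4]=0x85 cont=1 payload=0x05=5: acc |= 5<<7 -> acc=715 shift=14
  byte[5]=0xE7 cont=1 payload=0x67=103: acc |= 103<<14 -> acc=1688267 shift=21
  byte[6]=0x6C cont=0 payload=0x6C=108: acc |= 108<<21 -> acc=228180683 shift=28 [end]
Varint 2: bytes[3:7] = CB 85 E7 6C -> value 228180683 (4 byte(s))
  byte[7]=0xCB cont=1 payload=0x4B=75: acc |= 75<<0 -> acc=75 shift=7
  byte[8]=0x83 cont=1 payload=0x03=3: acc |= 3<<7 -> acc=459 shift=14
  byte[9]=0x52 cont=0 payload=0x52=82: acc |= 82<<14 -> acc=1343947 shift=21 [end]
Varint 3: bytes[7:10] = CB 83 52 -> value 1343947 (3 byte(s))
  byte[10]=0x00 cont=0 payload=0x00=0: acc |= 0<<0 -> acc=0 shift=7 [end]
Varint 4: bytes[10:11] = 00 -> value 0 (1 byte(s))
  byte[11]=0x88 cont=1 payload=0x08=8: acc |= 8<<0 -> acc=8 shift=7
  byte[12]=0xD5 cont=1 payload=0x55=85: acc |= 85<<7 -> acc=10888 shift=14
  byte[13]=0x12 cont=0 payload=0x12=18: acc |= 18<<14 -> acc=305800 shift=21 [end]
Varint 5: bytes[11:14] = 88 D5 12 -> value 305800 (3 byte(s))

Answer: 3 4 3 1 3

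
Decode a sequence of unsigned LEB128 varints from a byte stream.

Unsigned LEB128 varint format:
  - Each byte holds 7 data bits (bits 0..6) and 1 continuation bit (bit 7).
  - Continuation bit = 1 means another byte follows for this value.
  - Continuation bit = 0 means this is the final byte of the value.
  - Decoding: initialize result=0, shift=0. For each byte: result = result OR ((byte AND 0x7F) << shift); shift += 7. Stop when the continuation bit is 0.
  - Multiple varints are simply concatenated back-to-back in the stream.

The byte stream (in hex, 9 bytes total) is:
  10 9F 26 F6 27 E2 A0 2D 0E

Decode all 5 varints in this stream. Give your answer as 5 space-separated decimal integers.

Answer: 16 4895 5110 741474 14

Derivation:
  byte[0]=0x10 cont=0 payload=0x10=16: acc |= 16<<0 -> acc=16 shift=7 [end]
Varint 1: bytes[0:1] = 10 -> value 16 (1 byte(s))
  byte[1]=0x9F cont=1 payload=0x1F=31: acc |= 31<<0 -> acc=31 shift=7
  byte[2]=0x26 cont=0 payload=0x26=38: acc |= 38<<7 -> acc=4895 shift=14 [end]
Varint 2: bytes[1:3] = 9F 26 -> value 4895 (2 byte(s))
  byte[3]=0xF6 cont=1 payload=0x76=118: acc |= 118<<0 -> acc=118 shift=7
  byte[4]=0x27 cont=0 payload=0x27=39: acc |= 39<<7 -> acc=5110 shift=14 [end]
Varint 3: bytes[3:5] = F6 27 -> value 5110 (2 byte(s))
  byte[5]=0xE2 cont=1 payload=0x62=98: acc |= 98<<0 -> acc=98 shift=7
  byte[6]=0xA0 cont=1 payload=0x20=32: acc |= 32<<7 -> acc=4194 shift=14
  byte[7]=0x2D cont=0 payload=0x2D=45: acc |= 45<<14 -> acc=741474 shift=21 [end]
Varint 4: bytes[5:8] = E2 A0 2D -> value 741474 (3 byte(s))
  byte[8]=0x0E cont=0 payload=0x0E=14: acc |= 14<<0 -> acc=14 shift=7 [end]
Varint 5: bytes[8:9] = 0E -> value 14 (1 byte(s))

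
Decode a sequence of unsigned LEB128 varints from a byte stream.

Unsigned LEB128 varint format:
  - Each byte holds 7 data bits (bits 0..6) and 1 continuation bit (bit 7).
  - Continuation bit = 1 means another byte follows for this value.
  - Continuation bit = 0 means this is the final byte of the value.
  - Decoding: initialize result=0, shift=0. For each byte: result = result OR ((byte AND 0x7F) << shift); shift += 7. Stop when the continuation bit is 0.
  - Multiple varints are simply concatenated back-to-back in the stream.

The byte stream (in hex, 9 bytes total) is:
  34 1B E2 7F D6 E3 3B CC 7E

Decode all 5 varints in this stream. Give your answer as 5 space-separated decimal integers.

Answer: 52 27 16354 979414 16204

Derivation:
  byte[0]=0x34 cont=0 payload=0x34=52: acc |= 52<<0 -> acc=52 shift=7 [end]
Varint 1: bytes[0:1] = 34 -> value 52 (1 byte(s))
  byte[1]=0x1B cont=0 payload=0x1B=27: acc |= 27<<0 -> acc=27 shift=7 [end]
Varint 2: bytes[1:2] = 1B -> value 27 (1 byte(s))
  byte[2]=0xE2 cont=1 payload=0x62=98: acc |= 98<<0 -> acc=98 shift=7
  byte[3]=0x7F cont=0 payload=0x7F=127: acc |= 127<<7 -> acc=16354 shift=14 [end]
Varint 3: bytes[2:4] = E2 7F -> value 16354 (2 byte(s))
  byte[4]=0xD6 cont=1 payload=0x56=86: acc |= 86<<0 -> acc=86 shift=7
  byte[5]=0xE3 cont=1 payload=0x63=99: acc |= 99<<7 -> acc=12758 shift=14
  byte[6]=0x3B cont=0 payload=0x3B=59: acc |= 59<<14 -> acc=979414 shift=21 [end]
Varint 4: bytes[4:7] = D6 E3 3B -> value 979414 (3 byte(s))
  byte[7]=0xCC cont=1 payload=0x4C=76: acc |= 76<<0 -> acc=76 shift=7
  byte[8]=0x7E cont=0 payload=0x7E=126: acc |= 126<<7 -> acc=16204 shift=14 [end]
Varint 5: bytes[7:9] = CC 7E -> value 16204 (2 byte(s))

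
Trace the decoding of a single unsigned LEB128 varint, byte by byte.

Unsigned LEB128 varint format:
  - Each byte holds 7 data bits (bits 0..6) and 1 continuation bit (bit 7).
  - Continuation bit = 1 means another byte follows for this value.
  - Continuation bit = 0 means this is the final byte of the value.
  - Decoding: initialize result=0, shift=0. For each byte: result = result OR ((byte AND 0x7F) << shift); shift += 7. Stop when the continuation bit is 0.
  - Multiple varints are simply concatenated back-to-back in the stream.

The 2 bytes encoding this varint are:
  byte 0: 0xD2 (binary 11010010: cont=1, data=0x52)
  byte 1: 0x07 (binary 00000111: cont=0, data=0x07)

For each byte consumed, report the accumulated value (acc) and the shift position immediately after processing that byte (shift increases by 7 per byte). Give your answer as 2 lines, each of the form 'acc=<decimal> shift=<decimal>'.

Answer: acc=82 shift=7
acc=978 shift=14

Derivation:
byte 0=0xD2: payload=0x52=82, contrib = 82<<0 = 82; acc -> 82, shift -> 7
byte 1=0x07: payload=0x07=7, contrib = 7<<7 = 896; acc -> 978, shift -> 14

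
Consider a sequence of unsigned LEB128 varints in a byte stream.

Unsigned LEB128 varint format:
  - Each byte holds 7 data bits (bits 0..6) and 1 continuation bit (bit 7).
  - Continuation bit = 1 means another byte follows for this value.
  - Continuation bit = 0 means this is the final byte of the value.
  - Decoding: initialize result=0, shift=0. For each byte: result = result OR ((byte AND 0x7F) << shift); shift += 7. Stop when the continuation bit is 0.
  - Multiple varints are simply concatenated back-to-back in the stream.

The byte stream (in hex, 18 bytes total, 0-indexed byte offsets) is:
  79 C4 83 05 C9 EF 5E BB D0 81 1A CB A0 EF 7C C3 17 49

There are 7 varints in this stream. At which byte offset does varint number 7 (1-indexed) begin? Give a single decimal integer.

  byte[0]=0x79 cont=0 payload=0x79=121: acc |= 121<<0 -> acc=121 shift=7 [end]
Varint 1: bytes[0:1] = 79 -> value 121 (1 byte(s))
  byte[1]=0xC4 cont=1 payload=0x44=68: acc |= 68<<0 -> acc=68 shift=7
  byte[2]=0x83 cont=1 payload=0x03=3: acc |= 3<<7 -> acc=452 shift=14
  byte[3]=0x05 cont=0 payload=0x05=5: acc |= 5<<14 -> acc=82372 shift=21 [end]
Varint 2: bytes[1:4] = C4 83 05 -> value 82372 (3 byte(s))
  byte[4]=0xC9 cont=1 payload=0x49=73: acc |= 73<<0 -> acc=73 shift=7
  byte[5]=0xEF cont=1 payload=0x6F=111: acc |= 111<<7 -> acc=14281 shift=14
  byte[6]=0x5E cont=0 payload=0x5E=94: acc |= 94<<14 -> acc=1554377 shift=21 [end]
Varint 3: bytes[4:7] = C9 EF 5E -> value 1554377 (3 byte(s))
  byte[7]=0xBB cont=1 payload=0x3B=59: acc |= 59<<0 -> acc=59 shift=7
  byte[8]=0xD0 cont=1 payload=0x50=80: acc |= 80<<7 -> acc=10299 shift=14
  byte[9]=0x81 cont=1 payload=0x01=1: acc |= 1<<14 -> acc=26683 shift=21
  byte[10]=0x1A cont=0 payload=0x1A=26: acc |= 26<<21 -> acc=54552635 shift=28 [end]
Varint 4: bytes[7:11] = BB D0 81 1A -> value 54552635 (4 byte(s))
  byte[11]=0xCB cont=1 payload=0x4B=75: acc |= 75<<0 -> acc=75 shift=7
  byte[12]=0xA0 cont=1 payload=0x20=32: acc |= 32<<7 -> acc=4171 shift=14
  byte[13]=0xEF cont=1 payload=0x6F=111: acc |= 111<<14 -> acc=1822795 shift=21
  byte[14]=0x7C cont=0 payload=0x7C=124: acc |= 124<<21 -> acc=261869643 shift=28 [end]
Varint 5: bytes[11:15] = CB A0 EF 7C -> value 261869643 (4 byte(s))
  byte[15]=0xC3 cont=1 payload=0x43=67: acc |= 67<<0 -> acc=67 shift=7
  byte[16]=0x17 cont=0 payload=0x17=23: acc |= 23<<7 -> acc=3011 shift=14 [end]
Varint 6: bytes[15:17] = C3 17 -> value 3011 (2 byte(s))
  byte[17]=0x49 cont=0 payload=0x49=73: acc |= 73<<0 -> acc=73 shift=7 [end]
Varint 7: bytes[17:18] = 49 -> value 73 (1 byte(s))

Answer: 17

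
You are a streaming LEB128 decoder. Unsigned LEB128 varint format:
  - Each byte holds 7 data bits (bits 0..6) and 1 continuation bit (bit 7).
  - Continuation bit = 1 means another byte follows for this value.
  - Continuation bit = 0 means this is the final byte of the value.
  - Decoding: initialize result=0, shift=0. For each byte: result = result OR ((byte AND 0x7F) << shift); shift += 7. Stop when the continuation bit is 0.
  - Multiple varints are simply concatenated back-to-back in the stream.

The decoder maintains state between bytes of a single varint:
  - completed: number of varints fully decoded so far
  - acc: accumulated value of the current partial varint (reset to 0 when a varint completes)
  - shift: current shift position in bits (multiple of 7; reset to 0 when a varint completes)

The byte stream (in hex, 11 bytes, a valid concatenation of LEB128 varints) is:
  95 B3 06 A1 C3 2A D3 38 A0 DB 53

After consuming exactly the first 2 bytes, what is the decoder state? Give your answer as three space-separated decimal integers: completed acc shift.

Answer: 0 6549 14

Derivation:
byte[0]=0x95 cont=1 payload=0x15: acc |= 21<<0 -> completed=0 acc=21 shift=7
byte[1]=0xB3 cont=1 payload=0x33: acc |= 51<<7 -> completed=0 acc=6549 shift=14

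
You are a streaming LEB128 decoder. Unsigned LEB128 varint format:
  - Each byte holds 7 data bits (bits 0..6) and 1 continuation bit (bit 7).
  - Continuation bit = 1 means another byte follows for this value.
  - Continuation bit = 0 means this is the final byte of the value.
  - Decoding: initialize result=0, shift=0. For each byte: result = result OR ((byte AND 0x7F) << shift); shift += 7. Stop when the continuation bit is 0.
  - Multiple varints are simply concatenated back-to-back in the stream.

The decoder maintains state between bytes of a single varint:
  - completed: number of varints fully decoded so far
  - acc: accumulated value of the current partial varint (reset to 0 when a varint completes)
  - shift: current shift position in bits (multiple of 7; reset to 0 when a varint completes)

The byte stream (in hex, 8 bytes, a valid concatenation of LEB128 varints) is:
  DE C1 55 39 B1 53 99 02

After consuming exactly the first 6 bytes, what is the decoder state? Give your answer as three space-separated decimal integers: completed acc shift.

Answer: 3 0 0

Derivation:
byte[0]=0xDE cont=1 payload=0x5E: acc |= 94<<0 -> completed=0 acc=94 shift=7
byte[1]=0xC1 cont=1 payload=0x41: acc |= 65<<7 -> completed=0 acc=8414 shift=14
byte[2]=0x55 cont=0 payload=0x55: varint #1 complete (value=1401054); reset -> completed=1 acc=0 shift=0
byte[3]=0x39 cont=0 payload=0x39: varint #2 complete (value=57); reset -> completed=2 acc=0 shift=0
byte[4]=0xB1 cont=1 payload=0x31: acc |= 49<<0 -> completed=2 acc=49 shift=7
byte[5]=0x53 cont=0 payload=0x53: varint #3 complete (value=10673); reset -> completed=3 acc=0 shift=0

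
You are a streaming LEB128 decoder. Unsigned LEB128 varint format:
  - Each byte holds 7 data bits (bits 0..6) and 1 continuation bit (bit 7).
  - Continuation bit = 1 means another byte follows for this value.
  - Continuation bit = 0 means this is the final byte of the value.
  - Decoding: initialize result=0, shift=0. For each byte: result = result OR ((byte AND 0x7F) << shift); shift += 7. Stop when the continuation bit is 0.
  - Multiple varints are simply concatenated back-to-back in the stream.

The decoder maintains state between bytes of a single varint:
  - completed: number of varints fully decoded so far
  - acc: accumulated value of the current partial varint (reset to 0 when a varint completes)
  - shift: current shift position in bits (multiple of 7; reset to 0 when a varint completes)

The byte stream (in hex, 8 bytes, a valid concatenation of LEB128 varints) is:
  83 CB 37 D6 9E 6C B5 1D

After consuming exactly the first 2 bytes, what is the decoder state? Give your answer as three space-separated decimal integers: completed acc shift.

Answer: 0 9603 14

Derivation:
byte[0]=0x83 cont=1 payload=0x03: acc |= 3<<0 -> completed=0 acc=3 shift=7
byte[1]=0xCB cont=1 payload=0x4B: acc |= 75<<7 -> completed=0 acc=9603 shift=14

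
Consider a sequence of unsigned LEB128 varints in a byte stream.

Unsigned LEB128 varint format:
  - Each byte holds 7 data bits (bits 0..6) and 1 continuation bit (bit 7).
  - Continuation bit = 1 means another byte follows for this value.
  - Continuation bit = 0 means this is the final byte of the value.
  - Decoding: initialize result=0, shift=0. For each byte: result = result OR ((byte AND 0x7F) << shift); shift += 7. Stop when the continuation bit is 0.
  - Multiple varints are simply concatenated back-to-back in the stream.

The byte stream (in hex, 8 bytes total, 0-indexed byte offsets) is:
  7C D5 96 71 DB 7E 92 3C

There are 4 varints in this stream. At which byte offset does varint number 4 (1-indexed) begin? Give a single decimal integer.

  byte[0]=0x7C cont=0 payload=0x7C=124: acc |= 124<<0 -> acc=124 shift=7 [end]
Varint 1: bytes[0:1] = 7C -> value 124 (1 byte(s))
  byte[1]=0xD5 cont=1 payload=0x55=85: acc |= 85<<0 -> acc=85 shift=7
  byte[2]=0x96 cont=1 payload=0x16=22: acc |= 22<<7 -> acc=2901 shift=14
  byte[3]=0x71 cont=0 payload=0x71=113: acc |= 113<<14 -> acc=1854293 shift=21 [end]
Varint 2: bytes[1:4] = D5 96 71 -> value 1854293 (3 byte(s))
  byte[4]=0xDB cont=1 payload=0x5B=91: acc |= 91<<0 -> acc=91 shift=7
  byte[5]=0x7E cont=0 payload=0x7E=126: acc |= 126<<7 -> acc=16219 shift=14 [end]
Varint 3: bytes[4:6] = DB 7E -> value 16219 (2 byte(s))
  byte[6]=0x92 cont=1 payload=0x12=18: acc |= 18<<0 -> acc=18 shift=7
  byte[7]=0x3C cont=0 payload=0x3C=60: acc |= 60<<7 -> acc=7698 shift=14 [end]
Varint 4: bytes[6:8] = 92 3C -> value 7698 (2 byte(s))

Answer: 6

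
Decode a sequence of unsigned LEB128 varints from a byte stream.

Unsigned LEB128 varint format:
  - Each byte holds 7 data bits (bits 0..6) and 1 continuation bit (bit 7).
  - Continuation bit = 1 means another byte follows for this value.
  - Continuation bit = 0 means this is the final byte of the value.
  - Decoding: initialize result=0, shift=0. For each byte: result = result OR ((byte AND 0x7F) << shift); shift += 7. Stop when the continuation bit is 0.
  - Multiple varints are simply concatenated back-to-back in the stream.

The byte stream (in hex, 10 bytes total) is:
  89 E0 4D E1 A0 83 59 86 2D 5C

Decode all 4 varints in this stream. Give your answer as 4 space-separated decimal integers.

Answer: 1273865 186699873 5766 92

Derivation:
  byte[0]=0x89 cont=1 payload=0x09=9: acc |= 9<<0 -> acc=9 shift=7
  byte[1]=0xE0 cont=1 payload=0x60=96: acc |= 96<<7 -> acc=12297 shift=14
  byte[2]=0x4D cont=0 payload=0x4D=77: acc |= 77<<14 -> acc=1273865 shift=21 [end]
Varint 1: bytes[0:3] = 89 E0 4D -> value 1273865 (3 byte(s))
  byte[3]=0xE1 cont=1 payload=0x61=97: acc |= 97<<0 -> acc=97 shift=7
  byte[4]=0xA0 cont=1 payload=0x20=32: acc |= 32<<7 -> acc=4193 shift=14
  byte[5]=0x83 cont=1 payload=0x03=3: acc |= 3<<14 -> acc=53345 shift=21
  byte[6]=0x59 cont=0 payload=0x59=89: acc |= 89<<21 -> acc=186699873 shift=28 [end]
Varint 2: bytes[3:7] = E1 A0 83 59 -> value 186699873 (4 byte(s))
  byte[7]=0x86 cont=1 payload=0x06=6: acc |= 6<<0 -> acc=6 shift=7
  byte[8]=0x2D cont=0 payload=0x2D=45: acc |= 45<<7 -> acc=5766 shift=14 [end]
Varint 3: bytes[7:9] = 86 2D -> value 5766 (2 byte(s))
  byte[9]=0x5C cont=0 payload=0x5C=92: acc |= 92<<0 -> acc=92 shift=7 [end]
Varint 4: bytes[9:10] = 5C -> value 92 (1 byte(s))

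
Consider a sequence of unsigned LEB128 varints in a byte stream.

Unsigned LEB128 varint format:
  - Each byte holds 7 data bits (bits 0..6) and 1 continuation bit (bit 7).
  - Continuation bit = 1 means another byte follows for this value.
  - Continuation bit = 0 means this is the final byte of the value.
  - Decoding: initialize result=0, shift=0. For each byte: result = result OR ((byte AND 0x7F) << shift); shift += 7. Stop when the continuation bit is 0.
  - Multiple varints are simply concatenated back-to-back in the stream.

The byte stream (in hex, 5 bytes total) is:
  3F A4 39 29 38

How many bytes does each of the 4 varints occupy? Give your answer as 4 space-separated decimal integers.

Answer: 1 2 1 1

Derivation:
  byte[0]=0x3F cont=0 payload=0x3F=63: acc |= 63<<0 -> acc=63 shift=7 [end]
Varint 1: bytes[0:1] = 3F -> value 63 (1 byte(s))
  byte[1]=0xA4 cont=1 payload=0x24=36: acc |= 36<<0 -> acc=36 shift=7
  byte[2]=0x39 cont=0 payload=0x39=57: acc |= 57<<7 -> acc=7332 shift=14 [end]
Varint 2: bytes[1:3] = A4 39 -> value 7332 (2 byte(s))
  byte[3]=0x29 cont=0 payload=0x29=41: acc |= 41<<0 -> acc=41 shift=7 [end]
Varint 3: bytes[3:4] = 29 -> value 41 (1 byte(s))
  byte[4]=0x38 cont=0 payload=0x38=56: acc |= 56<<0 -> acc=56 shift=7 [end]
Varint 4: bytes[4:5] = 38 -> value 56 (1 byte(s))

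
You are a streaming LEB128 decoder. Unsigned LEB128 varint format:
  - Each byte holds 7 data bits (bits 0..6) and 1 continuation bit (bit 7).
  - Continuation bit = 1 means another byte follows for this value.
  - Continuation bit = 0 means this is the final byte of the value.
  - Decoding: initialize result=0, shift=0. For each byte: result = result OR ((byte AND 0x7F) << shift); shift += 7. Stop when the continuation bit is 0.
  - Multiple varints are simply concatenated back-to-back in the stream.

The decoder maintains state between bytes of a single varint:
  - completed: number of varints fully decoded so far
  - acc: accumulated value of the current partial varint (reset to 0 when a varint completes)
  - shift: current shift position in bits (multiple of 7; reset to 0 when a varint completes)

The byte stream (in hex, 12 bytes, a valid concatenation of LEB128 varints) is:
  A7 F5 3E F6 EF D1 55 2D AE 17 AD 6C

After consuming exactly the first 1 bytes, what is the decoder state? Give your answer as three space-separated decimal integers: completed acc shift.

byte[0]=0xA7 cont=1 payload=0x27: acc |= 39<<0 -> completed=0 acc=39 shift=7

Answer: 0 39 7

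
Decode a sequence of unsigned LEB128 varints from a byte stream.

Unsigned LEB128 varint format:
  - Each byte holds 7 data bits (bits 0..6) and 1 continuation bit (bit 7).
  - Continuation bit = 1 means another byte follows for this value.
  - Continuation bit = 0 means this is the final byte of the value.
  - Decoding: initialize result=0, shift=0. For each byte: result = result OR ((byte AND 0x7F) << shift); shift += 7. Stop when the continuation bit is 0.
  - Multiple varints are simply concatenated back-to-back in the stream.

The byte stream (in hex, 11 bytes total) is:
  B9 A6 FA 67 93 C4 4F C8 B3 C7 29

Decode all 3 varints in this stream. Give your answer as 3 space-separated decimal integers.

  byte[0]=0xB9 cont=1 payload=0x39=57: acc |= 57<<0 -> acc=57 shift=7
  byte[1]=0xA6 cont=1 payload=0x26=38: acc |= 38<<7 -> acc=4921 shift=14
  byte[2]=0xFA cont=1 payload=0x7A=122: acc |= 122<<14 -> acc=2003769 shift=21
  byte[3]=0x67 cont=0 payload=0x67=103: acc |= 103<<21 -> acc=218010425 shift=28 [end]
Varint 1: bytes[0:4] = B9 A6 FA 67 -> value 218010425 (4 byte(s))
  byte[4]=0x93 cont=1 payload=0x13=19: acc |= 19<<0 -> acc=19 shift=7
  byte[5]=0xC4 cont=1 payload=0x44=68: acc |= 68<<7 -> acc=8723 shift=14
  byte[6]=0x4F cont=0 payload=0x4F=79: acc |= 79<<14 -> acc=1303059 shift=21 [end]
Varint 2: bytes[4:7] = 93 C4 4F -> value 1303059 (3 byte(s))
  byte[7]=0xC8 cont=1 payload=0x48=72: acc |= 72<<0 -> acc=72 shift=7
  byte[8]=0xB3 cont=1 payload=0x33=51: acc |= 51<<7 -> acc=6600 shift=14
  byte[9]=0xC7 cont=1 payload=0x47=71: acc |= 71<<14 -> acc=1169864 shift=21
  byte[10]=0x29 cont=0 payload=0x29=41: acc |= 41<<21 -> acc=87153096 shift=28 [end]
Varint 3: bytes[7:11] = C8 B3 C7 29 -> value 87153096 (4 byte(s))

Answer: 218010425 1303059 87153096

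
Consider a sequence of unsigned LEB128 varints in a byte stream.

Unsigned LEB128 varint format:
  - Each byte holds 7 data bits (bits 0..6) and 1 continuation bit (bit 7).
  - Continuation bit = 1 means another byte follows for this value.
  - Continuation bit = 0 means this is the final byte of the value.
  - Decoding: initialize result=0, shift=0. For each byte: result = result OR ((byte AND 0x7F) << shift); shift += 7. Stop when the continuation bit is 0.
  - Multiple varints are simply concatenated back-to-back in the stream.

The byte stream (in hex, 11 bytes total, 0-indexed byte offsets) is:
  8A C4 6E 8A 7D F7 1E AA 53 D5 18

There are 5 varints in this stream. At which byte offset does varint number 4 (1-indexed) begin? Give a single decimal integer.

  byte[0]=0x8A cont=1 payload=0x0A=10: acc |= 10<<0 -> acc=10 shift=7
  byte[1]=0xC4 cont=1 payload=0x44=68: acc |= 68<<7 -> acc=8714 shift=14
  byte[2]=0x6E cont=0 payload=0x6E=110: acc |= 110<<14 -> acc=1810954 shift=21 [end]
Varint 1: bytes[0:3] = 8A C4 6E -> value 1810954 (3 byte(s))
  byte[3]=0x8A cont=1 payload=0x0A=10: acc |= 10<<0 -> acc=10 shift=7
  byte[4]=0x7D cont=0 payload=0x7D=125: acc |= 125<<7 -> acc=16010 shift=14 [end]
Varint 2: bytes[3:5] = 8A 7D -> value 16010 (2 byte(s))
  byte[5]=0xF7 cont=1 payload=0x77=119: acc |= 119<<0 -> acc=119 shift=7
  byte[6]=0x1E cont=0 payload=0x1E=30: acc |= 30<<7 -> acc=3959 shift=14 [end]
Varint 3: bytes[5:7] = F7 1E -> value 3959 (2 byte(s))
  byte[7]=0xAA cont=1 payload=0x2A=42: acc |= 42<<0 -> acc=42 shift=7
  byte[8]=0x53 cont=0 payload=0x53=83: acc |= 83<<7 -> acc=10666 shift=14 [end]
Varint 4: bytes[7:9] = AA 53 -> value 10666 (2 byte(s))
  byte[9]=0xD5 cont=1 payload=0x55=85: acc |= 85<<0 -> acc=85 shift=7
  byte[10]=0x18 cont=0 payload=0x18=24: acc |= 24<<7 -> acc=3157 shift=14 [end]
Varint 5: bytes[9:11] = D5 18 -> value 3157 (2 byte(s))

Answer: 7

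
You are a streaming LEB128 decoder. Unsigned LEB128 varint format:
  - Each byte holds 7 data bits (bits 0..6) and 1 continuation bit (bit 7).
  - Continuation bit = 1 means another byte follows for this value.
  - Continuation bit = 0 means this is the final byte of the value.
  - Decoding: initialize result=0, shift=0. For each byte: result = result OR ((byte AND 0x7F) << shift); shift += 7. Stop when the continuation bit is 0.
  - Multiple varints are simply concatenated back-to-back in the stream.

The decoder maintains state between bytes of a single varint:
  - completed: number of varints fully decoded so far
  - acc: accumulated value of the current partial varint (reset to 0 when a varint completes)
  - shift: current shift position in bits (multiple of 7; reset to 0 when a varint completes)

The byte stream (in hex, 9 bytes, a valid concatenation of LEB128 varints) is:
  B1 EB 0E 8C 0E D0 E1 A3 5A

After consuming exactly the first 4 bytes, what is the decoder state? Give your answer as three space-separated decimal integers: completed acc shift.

byte[0]=0xB1 cont=1 payload=0x31: acc |= 49<<0 -> completed=0 acc=49 shift=7
byte[1]=0xEB cont=1 payload=0x6B: acc |= 107<<7 -> completed=0 acc=13745 shift=14
byte[2]=0x0E cont=0 payload=0x0E: varint #1 complete (value=243121); reset -> completed=1 acc=0 shift=0
byte[3]=0x8C cont=1 payload=0x0C: acc |= 12<<0 -> completed=1 acc=12 shift=7

Answer: 1 12 7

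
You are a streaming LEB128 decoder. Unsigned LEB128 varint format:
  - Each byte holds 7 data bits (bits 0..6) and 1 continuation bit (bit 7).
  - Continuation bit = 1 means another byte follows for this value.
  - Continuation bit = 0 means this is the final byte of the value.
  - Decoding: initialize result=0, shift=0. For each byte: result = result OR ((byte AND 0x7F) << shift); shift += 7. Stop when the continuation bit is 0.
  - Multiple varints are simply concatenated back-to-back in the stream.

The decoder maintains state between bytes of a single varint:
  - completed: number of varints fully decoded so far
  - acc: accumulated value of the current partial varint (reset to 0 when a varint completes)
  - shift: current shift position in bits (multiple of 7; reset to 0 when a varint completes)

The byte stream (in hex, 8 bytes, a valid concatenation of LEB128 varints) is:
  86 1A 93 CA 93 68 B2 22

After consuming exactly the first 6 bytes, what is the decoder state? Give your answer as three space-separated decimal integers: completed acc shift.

byte[0]=0x86 cont=1 payload=0x06: acc |= 6<<0 -> completed=0 acc=6 shift=7
byte[1]=0x1A cont=0 payload=0x1A: varint #1 complete (value=3334); reset -> completed=1 acc=0 shift=0
byte[2]=0x93 cont=1 payload=0x13: acc |= 19<<0 -> completed=1 acc=19 shift=7
byte[3]=0xCA cont=1 payload=0x4A: acc |= 74<<7 -> completed=1 acc=9491 shift=14
byte[4]=0x93 cont=1 payload=0x13: acc |= 19<<14 -> completed=1 acc=320787 shift=21
byte[5]=0x68 cont=0 payload=0x68: varint #2 complete (value=218424595); reset -> completed=2 acc=0 shift=0

Answer: 2 0 0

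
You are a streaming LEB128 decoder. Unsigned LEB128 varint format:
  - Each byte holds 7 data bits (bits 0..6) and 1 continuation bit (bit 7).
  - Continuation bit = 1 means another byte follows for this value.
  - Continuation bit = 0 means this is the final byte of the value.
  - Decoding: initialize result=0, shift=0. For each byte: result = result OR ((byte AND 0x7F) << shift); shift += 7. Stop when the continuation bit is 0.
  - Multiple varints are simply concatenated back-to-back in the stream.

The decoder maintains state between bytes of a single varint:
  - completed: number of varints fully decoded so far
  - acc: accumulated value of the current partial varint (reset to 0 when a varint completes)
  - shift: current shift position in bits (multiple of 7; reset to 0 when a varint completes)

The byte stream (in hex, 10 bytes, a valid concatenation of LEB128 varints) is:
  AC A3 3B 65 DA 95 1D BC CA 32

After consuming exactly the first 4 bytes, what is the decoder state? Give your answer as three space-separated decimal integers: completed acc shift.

byte[0]=0xAC cont=1 payload=0x2C: acc |= 44<<0 -> completed=0 acc=44 shift=7
byte[1]=0xA3 cont=1 payload=0x23: acc |= 35<<7 -> completed=0 acc=4524 shift=14
byte[2]=0x3B cont=0 payload=0x3B: varint #1 complete (value=971180); reset -> completed=1 acc=0 shift=0
byte[3]=0x65 cont=0 payload=0x65: varint #2 complete (value=101); reset -> completed=2 acc=0 shift=0

Answer: 2 0 0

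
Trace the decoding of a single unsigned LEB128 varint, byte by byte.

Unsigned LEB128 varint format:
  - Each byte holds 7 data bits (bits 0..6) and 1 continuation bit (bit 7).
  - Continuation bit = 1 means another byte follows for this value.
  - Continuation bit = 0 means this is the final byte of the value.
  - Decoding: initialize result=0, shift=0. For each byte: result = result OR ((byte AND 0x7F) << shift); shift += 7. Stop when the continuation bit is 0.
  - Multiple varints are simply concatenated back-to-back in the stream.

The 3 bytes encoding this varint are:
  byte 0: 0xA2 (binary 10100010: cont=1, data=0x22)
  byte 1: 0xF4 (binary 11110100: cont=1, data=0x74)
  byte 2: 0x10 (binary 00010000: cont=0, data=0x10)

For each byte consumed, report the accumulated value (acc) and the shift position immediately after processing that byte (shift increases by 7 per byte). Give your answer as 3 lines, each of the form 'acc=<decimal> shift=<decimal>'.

Answer: acc=34 shift=7
acc=14882 shift=14
acc=277026 shift=21

Derivation:
byte 0=0xA2: payload=0x22=34, contrib = 34<<0 = 34; acc -> 34, shift -> 7
byte 1=0xF4: payload=0x74=116, contrib = 116<<7 = 14848; acc -> 14882, shift -> 14
byte 2=0x10: payload=0x10=16, contrib = 16<<14 = 262144; acc -> 277026, shift -> 21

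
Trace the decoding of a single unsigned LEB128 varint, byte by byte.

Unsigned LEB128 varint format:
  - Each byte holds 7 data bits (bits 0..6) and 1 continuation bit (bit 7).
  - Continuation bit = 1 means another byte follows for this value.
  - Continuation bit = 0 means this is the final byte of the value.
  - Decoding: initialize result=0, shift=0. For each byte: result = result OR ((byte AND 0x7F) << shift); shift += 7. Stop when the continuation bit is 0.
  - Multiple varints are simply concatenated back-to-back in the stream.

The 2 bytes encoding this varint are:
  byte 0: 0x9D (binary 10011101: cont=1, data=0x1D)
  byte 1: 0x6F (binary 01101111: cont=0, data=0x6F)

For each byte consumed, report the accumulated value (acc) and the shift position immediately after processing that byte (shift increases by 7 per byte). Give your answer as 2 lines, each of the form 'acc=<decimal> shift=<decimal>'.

Answer: acc=29 shift=7
acc=14237 shift=14

Derivation:
byte 0=0x9D: payload=0x1D=29, contrib = 29<<0 = 29; acc -> 29, shift -> 7
byte 1=0x6F: payload=0x6F=111, contrib = 111<<7 = 14208; acc -> 14237, shift -> 14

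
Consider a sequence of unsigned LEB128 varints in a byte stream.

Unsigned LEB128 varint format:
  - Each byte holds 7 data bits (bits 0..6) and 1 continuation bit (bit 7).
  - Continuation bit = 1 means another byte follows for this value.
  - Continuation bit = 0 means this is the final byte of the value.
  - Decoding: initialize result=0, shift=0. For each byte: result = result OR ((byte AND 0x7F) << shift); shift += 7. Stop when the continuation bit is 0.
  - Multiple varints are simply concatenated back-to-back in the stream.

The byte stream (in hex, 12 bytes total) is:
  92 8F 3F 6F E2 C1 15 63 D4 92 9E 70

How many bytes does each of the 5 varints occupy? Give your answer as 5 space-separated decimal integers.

  byte[0]=0x92 cont=1 payload=0x12=18: acc |= 18<<0 -> acc=18 shift=7
  byte[1]=0x8F cont=1 payload=0x0F=15: acc |= 15<<7 -> acc=1938 shift=14
  byte[2]=0x3F cont=0 payload=0x3F=63: acc |= 63<<14 -> acc=1034130 shift=21 [end]
Varint 1: bytes[0:3] = 92 8F 3F -> value 1034130 (3 byte(s))
  byte[3]=0x6F cont=0 payload=0x6F=111: acc |= 111<<0 -> acc=111 shift=7 [end]
Varint 2: bytes[3:4] = 6F -> value 111 (1 byte(s))
  byte[4]=0xE2 cont=1 payload=0x62=98: acc |= 98<<0 -> acc=98 shift=7
  byte[5]=0xC1 cont=1 payload=0x41=65: acc |= 65<<7 -> acc=8418 shift=14
  byte[6]=0x15 cont=0 payload=0x15=21: acc |= 21<<14 -> acc=352482 shift=21 [end]
Varint 3: bytes[4:7] = E2 C1 15 -> value 352482 (3 byte(s))
  byte[7]=0x63 cont=0 payload=0x63=99: acc |= 99<<0 -> acc=99 shift=7 [end]
Varint 4: bytes[7:8] = 63 -> value 99 (1 byte(s))
  byte[8]=0xD4 cont=1 payload=0x54=84: acc |= 84<<0 -> acc=84 shift=7
  byte[9]=0x92 cont=1 payload=0x12=18: acc |= 18<<7 -> acc=2388 shift=14
  byte[10]=0x9E cont=1 payload=0x1E=30: acc |= 30<<14 -> acc=493908 shift=21
  byte[11]=0x70 cont=0 payload=0x70=112: acc |= 112<<21 -> acc=235374932 shift=28 [end]
Varint 5: bytes[8:12] = D4 92 9E 70 -> value 235374932 (4 byte(s))

Answer: 3 1 3 1 4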